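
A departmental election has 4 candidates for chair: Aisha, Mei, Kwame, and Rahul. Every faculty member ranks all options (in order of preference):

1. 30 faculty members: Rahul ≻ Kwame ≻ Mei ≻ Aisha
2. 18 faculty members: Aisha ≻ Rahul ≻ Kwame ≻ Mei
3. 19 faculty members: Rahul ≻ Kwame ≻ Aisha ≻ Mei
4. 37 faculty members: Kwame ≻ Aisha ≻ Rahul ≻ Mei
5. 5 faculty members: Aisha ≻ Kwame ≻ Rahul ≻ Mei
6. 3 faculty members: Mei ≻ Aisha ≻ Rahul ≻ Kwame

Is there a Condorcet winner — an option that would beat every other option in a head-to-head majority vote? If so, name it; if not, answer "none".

none

Checking pairwise contests:
Kwame beats Aisha 86–26.
Aisha beats Mei 79–33.
Rahul beats Kwame 70–42.
Aisha beats Rahul 63–49.
Every option loses at least one head-to-head, so there is no Condorcet winner.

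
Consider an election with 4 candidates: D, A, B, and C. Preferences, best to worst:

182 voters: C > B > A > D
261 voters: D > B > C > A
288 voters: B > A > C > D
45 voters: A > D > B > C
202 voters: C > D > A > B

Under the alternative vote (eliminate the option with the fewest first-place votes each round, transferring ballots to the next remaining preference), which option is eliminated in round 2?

Round 1: D 261, A 45, B 288, C 384. Eliminate A.
Round 2: D 306, B 288, C 384. Eliminate B.

B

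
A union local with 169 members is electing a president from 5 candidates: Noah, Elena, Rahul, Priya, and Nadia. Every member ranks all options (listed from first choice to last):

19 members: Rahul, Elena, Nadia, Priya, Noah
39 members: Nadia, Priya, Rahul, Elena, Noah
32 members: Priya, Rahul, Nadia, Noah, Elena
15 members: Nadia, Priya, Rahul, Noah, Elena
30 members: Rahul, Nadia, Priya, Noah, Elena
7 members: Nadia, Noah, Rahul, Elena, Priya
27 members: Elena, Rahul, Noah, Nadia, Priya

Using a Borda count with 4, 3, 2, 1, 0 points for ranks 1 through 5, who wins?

Rahul

Noah: 19·0 + 39·0 + 32·1 + 15·1 + 30·1 + 7·3 + 27·2 = 152
Elena: 19·3 + 39·1 + 32·0 + 15·0 + 30·0 + 7·1 + 27·4 = 211
Rahul: 19·4 + 39·2 + 32·3 + 15·2 + 30·4 + 7·2 + 27·3 = 495
Priya: 19·1 + 39·3 + 32·4 + 15·3 + 30·2 + 7·0 + 27·0 = 369
Nadia: 19·2 + 39·4 + 32·2 + 15·4 + 30·3 + 7·4 + 27·1 = 463
Rahul has the highest Borda score (495).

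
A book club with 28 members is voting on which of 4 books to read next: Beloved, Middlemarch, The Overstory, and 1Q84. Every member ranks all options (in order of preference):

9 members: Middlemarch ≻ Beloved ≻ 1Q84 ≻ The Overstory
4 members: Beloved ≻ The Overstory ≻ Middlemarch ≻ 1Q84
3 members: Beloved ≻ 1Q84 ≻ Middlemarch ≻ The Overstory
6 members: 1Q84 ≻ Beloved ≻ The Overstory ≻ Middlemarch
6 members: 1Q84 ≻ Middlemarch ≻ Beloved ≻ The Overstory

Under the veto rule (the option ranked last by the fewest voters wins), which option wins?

Last-place votes: Beloved 0, Middlemarch 6, The Overstory 18, 1Q84 4.
Beloved is ranked last by the fewest voters, so Beloved wins.

Beloved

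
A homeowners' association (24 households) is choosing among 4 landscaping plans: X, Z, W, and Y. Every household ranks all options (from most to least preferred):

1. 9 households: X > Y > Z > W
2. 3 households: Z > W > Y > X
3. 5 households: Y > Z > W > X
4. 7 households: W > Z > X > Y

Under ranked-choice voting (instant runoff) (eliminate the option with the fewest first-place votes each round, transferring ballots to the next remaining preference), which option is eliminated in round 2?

Round 1: X 9, Z 3, W 7, Y 5. Eliminate Z.
Round 2: X 9, W 10, Y 5. Eliminate Y.

Y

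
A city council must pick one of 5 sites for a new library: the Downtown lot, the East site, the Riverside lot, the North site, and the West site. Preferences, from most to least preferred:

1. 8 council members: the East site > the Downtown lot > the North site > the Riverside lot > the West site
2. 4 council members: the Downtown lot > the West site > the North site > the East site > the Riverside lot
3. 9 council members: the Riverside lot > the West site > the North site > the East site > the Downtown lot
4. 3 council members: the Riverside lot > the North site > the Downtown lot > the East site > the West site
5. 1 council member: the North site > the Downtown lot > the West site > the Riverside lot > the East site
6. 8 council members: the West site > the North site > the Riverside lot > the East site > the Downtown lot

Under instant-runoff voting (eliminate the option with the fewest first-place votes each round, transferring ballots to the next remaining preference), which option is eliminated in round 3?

the East site

Round 1: the Downtown lot 4, the East site 8, the Riverside lot 12, the North site 1, the West site 8. Eliminate the North site.
Round 2: the Downtown lot 5, the East site 8, the Riverside lot 12, the West site 8. Eliminate the Downtown lot.
Round 3: the East site 8, the Riverside lot 12, the West site 13. Eliminate the East site.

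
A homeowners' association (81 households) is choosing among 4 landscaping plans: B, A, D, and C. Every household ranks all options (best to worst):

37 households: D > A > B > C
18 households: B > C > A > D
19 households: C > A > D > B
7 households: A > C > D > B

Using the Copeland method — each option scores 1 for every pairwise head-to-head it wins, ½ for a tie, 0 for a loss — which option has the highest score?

B: beats C; loses to A and D → score 1.
A: beats B, D, and C → score 3.
D: beats B; loses to A and C → score 1.
C: beats D; loses to B and A → score 1.
A has the best pairwise record.

A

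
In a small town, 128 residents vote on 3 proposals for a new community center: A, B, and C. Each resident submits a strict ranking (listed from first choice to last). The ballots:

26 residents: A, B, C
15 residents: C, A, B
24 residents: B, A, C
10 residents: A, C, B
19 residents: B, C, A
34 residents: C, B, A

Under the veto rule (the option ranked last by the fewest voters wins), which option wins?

Last-place votes: A 53, B 25, C 50.
B is ranked last by the fewest voters, so B wins.

B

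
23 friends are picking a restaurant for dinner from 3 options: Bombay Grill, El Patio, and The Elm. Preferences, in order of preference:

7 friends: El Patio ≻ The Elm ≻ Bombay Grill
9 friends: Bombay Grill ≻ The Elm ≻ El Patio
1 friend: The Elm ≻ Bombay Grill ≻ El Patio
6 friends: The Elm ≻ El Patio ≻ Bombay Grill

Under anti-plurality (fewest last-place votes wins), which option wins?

Last-place votes: Bombay Grill 13, El Patio 10, The Elm 0.
The Elm is ranked last by the fewest voters, so The Elm wins.

The Elm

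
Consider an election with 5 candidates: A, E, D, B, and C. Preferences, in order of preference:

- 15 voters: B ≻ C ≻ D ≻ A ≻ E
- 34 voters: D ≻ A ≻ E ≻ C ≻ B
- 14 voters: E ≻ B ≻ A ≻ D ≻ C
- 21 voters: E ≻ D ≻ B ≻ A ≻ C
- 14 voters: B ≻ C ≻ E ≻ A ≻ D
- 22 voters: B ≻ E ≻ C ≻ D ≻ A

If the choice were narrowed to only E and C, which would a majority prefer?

E

Voters preferring E to C: 91; preferring C to E: 29.
E wins the head-to-head.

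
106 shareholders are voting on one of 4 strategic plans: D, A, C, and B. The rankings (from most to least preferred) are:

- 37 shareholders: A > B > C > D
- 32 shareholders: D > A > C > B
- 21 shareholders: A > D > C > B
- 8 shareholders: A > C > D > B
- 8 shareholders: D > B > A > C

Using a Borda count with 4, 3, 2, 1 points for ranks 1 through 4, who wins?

A

D: 37·1 + 32·4 + 21·3 + 8·2 + 8·4 = 276
A: 37·4 + 32·3 + 21·4 + 8·4 + 8·2 = 376
C: 37·2 + 32·2 + 21·2 + 8·3 + 8·1 = 212
B: 37·3 + 32·1 + 21·1 + 8·1 + 8·3 = 196
A has the highest Borda score (376).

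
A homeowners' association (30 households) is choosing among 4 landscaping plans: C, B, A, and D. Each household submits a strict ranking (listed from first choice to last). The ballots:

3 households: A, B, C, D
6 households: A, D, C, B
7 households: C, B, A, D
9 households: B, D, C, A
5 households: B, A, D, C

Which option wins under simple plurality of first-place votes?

First-place votes: C 7, B 14, A 9, D 0.
B has the most first-place votes.

B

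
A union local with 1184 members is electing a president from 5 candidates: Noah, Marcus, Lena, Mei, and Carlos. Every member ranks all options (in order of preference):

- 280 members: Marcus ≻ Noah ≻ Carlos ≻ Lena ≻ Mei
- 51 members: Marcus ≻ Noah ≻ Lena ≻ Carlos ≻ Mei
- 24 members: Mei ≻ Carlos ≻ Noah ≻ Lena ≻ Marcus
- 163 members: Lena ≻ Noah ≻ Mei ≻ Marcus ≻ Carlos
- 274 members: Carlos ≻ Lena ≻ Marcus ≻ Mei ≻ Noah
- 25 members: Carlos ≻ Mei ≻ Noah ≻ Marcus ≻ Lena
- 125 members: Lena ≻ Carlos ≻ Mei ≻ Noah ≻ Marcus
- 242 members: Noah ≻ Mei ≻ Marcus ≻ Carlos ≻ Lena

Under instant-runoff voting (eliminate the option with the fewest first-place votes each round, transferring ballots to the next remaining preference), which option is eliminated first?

Round 1: Noah 242, Marcus 331, Lena 288, Mei 24, Carlos 299. Eliminate Mei.

Mei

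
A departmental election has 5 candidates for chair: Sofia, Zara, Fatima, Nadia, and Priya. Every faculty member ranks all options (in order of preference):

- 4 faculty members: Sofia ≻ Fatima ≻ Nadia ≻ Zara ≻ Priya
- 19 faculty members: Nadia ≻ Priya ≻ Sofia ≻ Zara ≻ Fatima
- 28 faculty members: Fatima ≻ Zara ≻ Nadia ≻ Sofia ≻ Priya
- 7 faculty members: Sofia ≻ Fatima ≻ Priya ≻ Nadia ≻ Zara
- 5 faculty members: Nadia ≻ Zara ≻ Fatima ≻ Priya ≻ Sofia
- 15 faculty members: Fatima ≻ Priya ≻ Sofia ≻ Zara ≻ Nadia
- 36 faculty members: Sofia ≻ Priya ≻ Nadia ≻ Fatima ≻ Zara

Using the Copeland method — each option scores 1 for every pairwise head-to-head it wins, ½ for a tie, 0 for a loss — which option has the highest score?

Sofia: beats Zara, Fatima, Nadia, and Priya → score 4.
Zara: loses to Sofia, Fatima, Nadia, and Priya → score 0.
Fatima: beats Zara and Priya; loses to Sofia and Nadia → score 2.
Nadia: beats Zara and Fatima; loses to Sofia and Priya → score 2.
Priya: beats Zara and Nadia; loses to Sofia and Fatima → score 2.
Sofia has the best pairwise record.

Sofia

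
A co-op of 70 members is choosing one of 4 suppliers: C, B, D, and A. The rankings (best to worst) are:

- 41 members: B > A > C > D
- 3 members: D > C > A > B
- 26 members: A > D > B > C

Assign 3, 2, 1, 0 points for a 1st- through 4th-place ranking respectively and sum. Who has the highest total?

A

C: 41·1 + 3·2 + 26·0 = 47
B: 41·3 + 3·0 + 26·1 = 149
D: 41·0 + 3·3 + 26·2 = 61
A: 41·2 + 3·1 + 26·3 = 163
A has the highest Borda score (163).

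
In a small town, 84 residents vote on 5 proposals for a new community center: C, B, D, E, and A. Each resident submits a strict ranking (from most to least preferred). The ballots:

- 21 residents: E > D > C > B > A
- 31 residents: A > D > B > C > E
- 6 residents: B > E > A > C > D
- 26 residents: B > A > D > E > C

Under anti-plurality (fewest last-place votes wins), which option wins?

Last-place votes: C 26, B 0, D 6, E 31, A 21.
B is ranked last by the fewest voters, so B wins.

B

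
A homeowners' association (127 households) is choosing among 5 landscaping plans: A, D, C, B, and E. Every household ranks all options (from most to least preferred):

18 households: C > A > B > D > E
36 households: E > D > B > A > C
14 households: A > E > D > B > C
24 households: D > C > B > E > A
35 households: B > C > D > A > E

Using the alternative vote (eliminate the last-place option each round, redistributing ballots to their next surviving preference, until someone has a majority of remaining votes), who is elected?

B

Round 1: A 14, D 24, C 18, B 35, E 36. Eliminate A.
Round 2: D 24, C 18, B 35, E 50. Eliminate C.
Round 3: D 24, B 53, E 50. Eliminate D.
Round 4: B 77, E 50. B has a majority.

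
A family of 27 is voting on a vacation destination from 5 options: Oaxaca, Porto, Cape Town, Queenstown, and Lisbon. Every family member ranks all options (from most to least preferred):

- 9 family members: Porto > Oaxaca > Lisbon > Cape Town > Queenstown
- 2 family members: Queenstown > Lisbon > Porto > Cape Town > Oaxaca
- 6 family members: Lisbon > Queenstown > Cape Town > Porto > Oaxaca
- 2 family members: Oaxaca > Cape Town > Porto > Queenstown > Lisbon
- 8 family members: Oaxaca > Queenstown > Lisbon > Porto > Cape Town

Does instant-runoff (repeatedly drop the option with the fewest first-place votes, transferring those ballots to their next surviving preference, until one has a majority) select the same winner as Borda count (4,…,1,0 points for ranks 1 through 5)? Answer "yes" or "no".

Instant-runoff — R1 Oaxaca 10, Porto 9, Cape Town 0, Queenstown 2, Lisbon 6 (Cape Town out); R2 Oaxaca 10, Porto 9, Queenstown 2, Lisbon 6 (Queenstown out); R3 Oaxaca 10, Porto 9, Lisbon 8 (Lisbon out); R4 Oaxaca 10, Porto 17 (Porto winner). Winner: Porto.
Borda — scores: Oaxaca 67, Porto 58, Cape Town 29, Queenstown 52, Lisbon 64. Winner: Oaxaca.
The two methods disagree.

no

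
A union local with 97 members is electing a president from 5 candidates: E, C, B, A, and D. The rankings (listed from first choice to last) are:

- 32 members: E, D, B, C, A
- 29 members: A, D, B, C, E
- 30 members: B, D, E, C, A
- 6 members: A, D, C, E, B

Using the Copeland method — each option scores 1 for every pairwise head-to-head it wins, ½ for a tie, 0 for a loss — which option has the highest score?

E: beats C and A; loses to B and D → score 2.
C: beats A; loses to E, B, and D → score 1.
B: beats E, C, and A; loses to D → score 3.
A: loses to E, C, B, and D → score 0.
D: beats E, C, B, and A → score 4.
D has the best pairwise record.

D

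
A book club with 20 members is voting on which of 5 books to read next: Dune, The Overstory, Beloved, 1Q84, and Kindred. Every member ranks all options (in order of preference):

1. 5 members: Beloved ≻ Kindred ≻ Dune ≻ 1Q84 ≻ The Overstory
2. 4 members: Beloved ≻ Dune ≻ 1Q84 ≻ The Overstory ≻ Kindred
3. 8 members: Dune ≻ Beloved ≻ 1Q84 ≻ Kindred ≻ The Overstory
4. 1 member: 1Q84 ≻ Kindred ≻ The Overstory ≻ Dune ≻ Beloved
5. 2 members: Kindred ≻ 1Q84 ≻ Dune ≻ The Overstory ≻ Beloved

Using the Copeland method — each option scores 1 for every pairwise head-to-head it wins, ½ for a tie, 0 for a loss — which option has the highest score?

Dune: beats The Overstory, Beloved, 1Q84, and Kindred → score 4.
The Overstory: loses to Dune, Beloved, 1Q84, and Kindred → score 0.
Beloved: beats The Overstory, 1Q84, and Kindred; loses to Dune → score 3.
1Q84: beats The Overstory and Kindred; loses to Dune and Beloved → score 2.
Kindred: beats The Overstory; loses to Dune, Beloved, and 1Q84 → score 1.
Dune has the best pairwise record.

Dune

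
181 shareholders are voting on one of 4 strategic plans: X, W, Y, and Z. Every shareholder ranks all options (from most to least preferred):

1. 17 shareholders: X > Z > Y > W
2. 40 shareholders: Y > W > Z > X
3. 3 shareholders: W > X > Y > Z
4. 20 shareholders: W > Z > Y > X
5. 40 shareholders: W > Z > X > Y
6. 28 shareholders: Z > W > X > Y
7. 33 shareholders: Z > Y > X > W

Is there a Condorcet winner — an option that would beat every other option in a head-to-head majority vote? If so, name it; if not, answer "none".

W vs X: 131–50 for W.
W vs Y: 91–90 for W.
W vs Z: 103–78 for W.
W beats every other option head-to-head.

W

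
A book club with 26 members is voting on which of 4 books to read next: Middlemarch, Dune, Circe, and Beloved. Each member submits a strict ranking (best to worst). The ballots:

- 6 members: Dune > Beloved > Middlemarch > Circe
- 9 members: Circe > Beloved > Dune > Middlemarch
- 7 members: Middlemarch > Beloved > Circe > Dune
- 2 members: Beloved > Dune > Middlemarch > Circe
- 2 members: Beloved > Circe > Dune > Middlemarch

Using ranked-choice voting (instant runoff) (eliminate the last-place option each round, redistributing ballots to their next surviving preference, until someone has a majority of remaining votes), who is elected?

Round 1: Middlemarch 7, Dune 6, Circe 9, Beloved 4. Eliminate Beloved.
Round 2: Middlemarch 7, Dune 8, Circe 11. Eliminate Middlemarch.
Round 3: Dune 8, Circe 18. Circe has a majority.

Circe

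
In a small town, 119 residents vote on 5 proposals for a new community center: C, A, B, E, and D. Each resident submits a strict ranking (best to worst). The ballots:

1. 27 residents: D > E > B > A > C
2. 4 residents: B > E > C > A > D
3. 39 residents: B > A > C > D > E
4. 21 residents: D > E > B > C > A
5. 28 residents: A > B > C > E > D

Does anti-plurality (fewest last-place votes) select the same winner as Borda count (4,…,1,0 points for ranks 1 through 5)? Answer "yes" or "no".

Anti-plurality — last-place votes: C 27, A 21, B 0, E 39, D 32. Winner: B.
Borda — scores: C 163, A 260, B 352, E 184, D 231. Winner: B.
The two methods agree.

yes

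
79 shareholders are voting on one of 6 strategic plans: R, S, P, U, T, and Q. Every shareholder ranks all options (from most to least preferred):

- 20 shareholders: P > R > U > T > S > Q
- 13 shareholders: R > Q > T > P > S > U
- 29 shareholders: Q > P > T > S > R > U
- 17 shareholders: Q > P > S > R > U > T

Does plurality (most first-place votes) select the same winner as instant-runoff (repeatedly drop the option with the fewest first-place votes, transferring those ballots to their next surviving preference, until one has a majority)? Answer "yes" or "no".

Plurality — first-place votes: R 13, S 0, P 20, U 0, T 0, Q 46. Winner: Q.
Instant-runoff — R1 R 13, S 0, P 20, U 0, T 0, Q 46 (Q winner). Winner: Q.
The two methods agree.

yes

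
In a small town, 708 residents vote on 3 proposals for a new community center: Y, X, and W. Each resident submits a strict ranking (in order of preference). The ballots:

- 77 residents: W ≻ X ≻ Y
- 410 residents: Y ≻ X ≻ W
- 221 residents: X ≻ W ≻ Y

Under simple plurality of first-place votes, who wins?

First-place votes: Y 410, X 221, W 77.
Y has the most first-place votes.

Y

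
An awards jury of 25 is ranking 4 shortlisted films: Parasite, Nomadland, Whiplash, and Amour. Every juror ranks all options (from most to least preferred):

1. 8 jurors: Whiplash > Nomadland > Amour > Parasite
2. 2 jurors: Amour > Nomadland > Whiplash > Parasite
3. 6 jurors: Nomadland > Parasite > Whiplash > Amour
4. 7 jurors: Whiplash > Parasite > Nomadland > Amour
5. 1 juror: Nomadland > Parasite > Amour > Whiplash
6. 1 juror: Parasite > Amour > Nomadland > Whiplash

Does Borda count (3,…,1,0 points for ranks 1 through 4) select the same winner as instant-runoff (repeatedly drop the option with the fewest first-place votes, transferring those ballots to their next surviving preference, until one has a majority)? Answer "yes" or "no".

yes

Borda — scores: Parasite 31, Nomadland 49, Whiplash 53, Amour 17. Winner: Whiplash.
Instant-runoff — R1 Parasite 1, Nomadland 7, Whiplash 15, Amour 2 (Whiplash winner). Winner: Whiplash.
The two methods agree.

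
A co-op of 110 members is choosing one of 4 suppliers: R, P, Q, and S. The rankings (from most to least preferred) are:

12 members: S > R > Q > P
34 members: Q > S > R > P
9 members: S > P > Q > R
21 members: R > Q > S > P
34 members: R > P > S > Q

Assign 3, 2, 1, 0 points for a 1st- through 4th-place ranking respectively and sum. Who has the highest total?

R

R: 12·2 + 34·1 + 9·0 + 21·3 + 34·3 = 223
P: 12·0 + 34·0 + 9·2 + 21·0 + 34·2 = 86
Q: 12·1 + 34·3 + 9·1 + 21·2 + 34·0 = 165
S: 12·3 + 34·2 + 9·3 + 21·1 + 34·1 = 186
R has the highest Borda score (223).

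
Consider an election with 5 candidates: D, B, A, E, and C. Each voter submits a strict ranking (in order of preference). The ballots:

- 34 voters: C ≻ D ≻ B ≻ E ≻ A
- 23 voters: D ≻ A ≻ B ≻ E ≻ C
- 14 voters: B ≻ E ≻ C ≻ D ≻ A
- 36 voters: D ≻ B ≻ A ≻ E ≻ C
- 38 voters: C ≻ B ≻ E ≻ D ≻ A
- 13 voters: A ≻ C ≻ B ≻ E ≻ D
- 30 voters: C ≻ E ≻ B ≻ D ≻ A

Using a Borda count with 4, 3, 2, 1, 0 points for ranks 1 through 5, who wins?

B

D: 34·3 + 23·4 + 14·1 + 36·4 + 38·1 + 13·0 + 30·1 = 420
B: 34·2 + 23·2 + 14·4 + 36·3 + 38·3 + 13·2 + 30·2 = 478
A: 34·0 + 23·3 + 14·0 + 36·2 + 38·0 + 13·4 + 30·0 = 193
E: 34·1 + 23·1 + 14·3 + 36·1 + 38·2 + 13·1 + 30·3 = 314
C: 34·4 + 23·0 + 14·2 + 36·0 + 38·4 + 13·3 + 30·4 = 475
B has the highest Borda score (478).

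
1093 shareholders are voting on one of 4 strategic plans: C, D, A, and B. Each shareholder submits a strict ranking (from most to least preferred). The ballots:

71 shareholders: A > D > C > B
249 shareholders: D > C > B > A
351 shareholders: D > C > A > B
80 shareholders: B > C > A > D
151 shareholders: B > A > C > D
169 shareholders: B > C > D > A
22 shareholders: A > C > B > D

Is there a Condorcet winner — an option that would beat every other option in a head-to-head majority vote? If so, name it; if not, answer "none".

D vs C: 671–422 for D.
D vs A: 769–324 for D.
D vs B: 671–422 for D.
D beats every other option head-to-head.

D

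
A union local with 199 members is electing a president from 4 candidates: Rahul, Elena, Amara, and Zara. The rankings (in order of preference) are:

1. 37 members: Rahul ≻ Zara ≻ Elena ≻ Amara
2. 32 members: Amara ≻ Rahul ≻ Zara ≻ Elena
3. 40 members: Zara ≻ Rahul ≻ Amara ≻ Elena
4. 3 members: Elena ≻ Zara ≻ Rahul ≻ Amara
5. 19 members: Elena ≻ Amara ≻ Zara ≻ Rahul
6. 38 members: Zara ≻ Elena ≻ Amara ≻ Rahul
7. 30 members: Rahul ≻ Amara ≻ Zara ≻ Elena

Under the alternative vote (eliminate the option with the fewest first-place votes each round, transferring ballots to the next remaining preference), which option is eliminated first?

Elena

Round 1: Rahul 67, Elena 22, Amara 32, Zara 78. Eliminate Elena.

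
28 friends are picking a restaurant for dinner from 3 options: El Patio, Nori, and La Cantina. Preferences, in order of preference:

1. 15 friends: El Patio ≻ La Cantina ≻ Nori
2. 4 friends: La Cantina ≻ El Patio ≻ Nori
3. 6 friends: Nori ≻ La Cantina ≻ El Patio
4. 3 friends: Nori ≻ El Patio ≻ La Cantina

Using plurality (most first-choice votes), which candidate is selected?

El Patio

First-place votes: El Patio 15, Nori 9, La Cantina 4.
El Patio has the most first-place votes.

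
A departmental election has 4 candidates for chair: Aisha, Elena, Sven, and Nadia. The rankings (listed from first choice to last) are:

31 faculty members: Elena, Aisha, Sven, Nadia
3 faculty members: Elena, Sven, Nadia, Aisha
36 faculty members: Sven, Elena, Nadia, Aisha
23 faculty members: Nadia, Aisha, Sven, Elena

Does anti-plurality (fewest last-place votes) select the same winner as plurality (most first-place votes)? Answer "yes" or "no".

yes

Anti-plurality — last-place votes: Aisha 39, Elena 23, Sven 0, Nadia 31. Winner: Sven.
Plurality — first-place votes: Aisha 0, Elena 34, Sven 36, Nadia 23. Winner: Sven.
The two methods agree.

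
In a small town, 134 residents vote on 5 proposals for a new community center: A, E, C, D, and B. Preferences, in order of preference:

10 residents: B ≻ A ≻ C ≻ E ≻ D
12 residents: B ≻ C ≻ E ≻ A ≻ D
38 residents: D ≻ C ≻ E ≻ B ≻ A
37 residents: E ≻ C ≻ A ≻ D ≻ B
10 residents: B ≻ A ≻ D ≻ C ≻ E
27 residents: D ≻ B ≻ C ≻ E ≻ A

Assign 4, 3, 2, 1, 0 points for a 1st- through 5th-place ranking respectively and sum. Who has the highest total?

C

A: 10·3 + 12·1 + 38·0 + 37·2 + 10·3 + 27·0 = 146
E: 10·1 + 12·2 + 38·2 + 37·4 + 10·0 + 27·1 = 285
C: 10·2 + 12·3 + 38·3 + 37·3 + 10·1 + 27·2 = 345
D: 10·0 + 12·0 + 38·4 + 37·1 + 10·2 + 27·4 = 317
B: 10·4 + 12·4 + 38·1 + 37·0 + 10·4 + 27·3 = 247
C has the highest Borda score (345).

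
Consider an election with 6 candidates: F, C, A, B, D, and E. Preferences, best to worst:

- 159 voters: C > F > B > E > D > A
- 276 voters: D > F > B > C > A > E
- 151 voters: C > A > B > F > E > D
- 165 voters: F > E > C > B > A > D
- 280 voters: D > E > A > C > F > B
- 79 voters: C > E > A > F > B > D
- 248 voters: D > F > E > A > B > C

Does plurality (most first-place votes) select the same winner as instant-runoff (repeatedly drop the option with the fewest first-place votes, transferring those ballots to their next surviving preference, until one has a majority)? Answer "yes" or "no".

yes

Plurality — first-place votes: F 165, C 389, A 0, B 0, D 804, E 0. Winner: D.
Instant-runoff — R1 F 165, C 389, A 0, B 0, D 804, E 0 (D winner). Winner: D.
The two methods agree.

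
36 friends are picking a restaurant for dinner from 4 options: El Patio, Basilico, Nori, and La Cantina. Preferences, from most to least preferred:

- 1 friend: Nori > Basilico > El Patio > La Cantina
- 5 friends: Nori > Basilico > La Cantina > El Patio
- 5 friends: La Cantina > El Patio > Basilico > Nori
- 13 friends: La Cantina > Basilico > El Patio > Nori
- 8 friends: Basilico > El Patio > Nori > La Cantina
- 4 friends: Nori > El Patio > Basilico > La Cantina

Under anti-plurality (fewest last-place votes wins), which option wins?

Basilico

Last-place votes: El Patio 5, Basilico 0, Nori 18, La Cantina 13.
Basilico is ranked last by the fewest voters, so Basilico wins.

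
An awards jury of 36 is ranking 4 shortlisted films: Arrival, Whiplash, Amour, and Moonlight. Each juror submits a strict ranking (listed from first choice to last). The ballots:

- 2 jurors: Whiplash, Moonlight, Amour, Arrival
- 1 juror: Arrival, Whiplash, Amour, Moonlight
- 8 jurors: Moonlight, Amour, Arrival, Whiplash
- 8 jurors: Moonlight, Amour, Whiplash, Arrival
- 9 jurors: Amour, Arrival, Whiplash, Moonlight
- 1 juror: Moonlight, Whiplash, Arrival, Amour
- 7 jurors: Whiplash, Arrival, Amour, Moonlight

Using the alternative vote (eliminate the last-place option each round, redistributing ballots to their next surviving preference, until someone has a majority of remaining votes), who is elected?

Whiplash

Round 1: Arrival 1, Whiplash 9, Amour 9, Moonlight 17. Eliminate Arrival.
Round 2: Whiplash 10, Amour 9, Moonlight 17. Eliminate Amour.
Round 3: Whiplash 19, Moonlight 17. Whiplash has a majority.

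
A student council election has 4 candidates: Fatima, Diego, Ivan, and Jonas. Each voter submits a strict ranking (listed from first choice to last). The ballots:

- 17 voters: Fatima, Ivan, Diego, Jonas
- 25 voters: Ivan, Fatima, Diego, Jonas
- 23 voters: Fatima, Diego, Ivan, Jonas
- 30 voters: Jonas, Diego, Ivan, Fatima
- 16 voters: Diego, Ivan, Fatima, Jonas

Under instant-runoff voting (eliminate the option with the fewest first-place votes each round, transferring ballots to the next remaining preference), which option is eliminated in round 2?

Round 1: Fatima 40, Diego 16, Ivan 25, Jonas 30. Eliminate Diego.
Round 2: Fatima 40, Ivan 41, Jonas 30. Eliminate Jonas.

Jonas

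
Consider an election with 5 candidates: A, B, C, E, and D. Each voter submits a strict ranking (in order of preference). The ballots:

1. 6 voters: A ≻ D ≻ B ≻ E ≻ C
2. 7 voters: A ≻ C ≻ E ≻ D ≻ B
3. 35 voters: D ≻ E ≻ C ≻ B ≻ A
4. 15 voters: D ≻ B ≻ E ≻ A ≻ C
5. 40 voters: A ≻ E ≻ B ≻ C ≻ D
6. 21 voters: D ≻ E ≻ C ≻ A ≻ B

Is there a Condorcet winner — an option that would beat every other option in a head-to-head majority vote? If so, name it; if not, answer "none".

D

D vs A: 71–53 for D.
D vs B: 84–40 for D.
D vs C: 77–47 for D.
D vs E: 77–47 for D.
D beats every other option head-to-head.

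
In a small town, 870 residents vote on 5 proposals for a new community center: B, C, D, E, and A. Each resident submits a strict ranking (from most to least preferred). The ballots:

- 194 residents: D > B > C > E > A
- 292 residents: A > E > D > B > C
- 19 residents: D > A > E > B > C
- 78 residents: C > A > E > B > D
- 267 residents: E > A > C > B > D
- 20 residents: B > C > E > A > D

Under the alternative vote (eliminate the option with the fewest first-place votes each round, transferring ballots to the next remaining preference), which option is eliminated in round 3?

Round 1: B 20, C 78, D 213, E 267, A 292. Eliminate B.
Round 2: C 98, D 213, E 267, A 292. Eliminate C.
Round 3: D 213, E 287, A 370. Eliminate D.

D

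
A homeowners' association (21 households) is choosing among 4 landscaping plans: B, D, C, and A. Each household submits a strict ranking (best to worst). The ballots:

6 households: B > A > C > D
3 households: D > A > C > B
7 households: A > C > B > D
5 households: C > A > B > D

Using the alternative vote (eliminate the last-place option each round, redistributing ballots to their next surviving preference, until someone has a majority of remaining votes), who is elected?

A

Round 1: B 6, D 3, C 5, A 7. Eliminate D.
Round 2: B 6, C 5, A 10. Eliminate C.
Round 3: B 6, A 15. A has a majority.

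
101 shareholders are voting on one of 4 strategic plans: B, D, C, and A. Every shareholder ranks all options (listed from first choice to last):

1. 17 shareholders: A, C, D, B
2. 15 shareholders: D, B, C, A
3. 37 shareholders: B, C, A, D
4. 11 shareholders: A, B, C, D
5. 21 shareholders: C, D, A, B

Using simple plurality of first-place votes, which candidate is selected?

First-place votes: B 37, D 15, C 21, A 28.
B has the most first-place votes.

B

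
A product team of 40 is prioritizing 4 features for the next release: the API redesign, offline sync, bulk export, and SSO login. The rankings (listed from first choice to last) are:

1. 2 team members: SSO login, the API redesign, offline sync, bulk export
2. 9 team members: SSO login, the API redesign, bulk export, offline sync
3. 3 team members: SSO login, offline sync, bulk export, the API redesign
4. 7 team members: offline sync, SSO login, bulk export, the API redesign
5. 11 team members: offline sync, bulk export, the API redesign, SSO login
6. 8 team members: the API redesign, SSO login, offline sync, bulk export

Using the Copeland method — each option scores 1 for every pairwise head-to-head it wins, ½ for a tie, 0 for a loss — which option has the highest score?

the API redesign: loses to offline sync, bulk export, and SSO login → score 0.
offline sync: beats the API redesign and bulk export; loses to SSO login → score 2.
bulk export: beats the API redesign; loses to offline sync and SSO login → score 1.
SSO login: beats the API redesign, offline sync, and bulk export → score 3.
SSO login has the best pairwise record.

SSO login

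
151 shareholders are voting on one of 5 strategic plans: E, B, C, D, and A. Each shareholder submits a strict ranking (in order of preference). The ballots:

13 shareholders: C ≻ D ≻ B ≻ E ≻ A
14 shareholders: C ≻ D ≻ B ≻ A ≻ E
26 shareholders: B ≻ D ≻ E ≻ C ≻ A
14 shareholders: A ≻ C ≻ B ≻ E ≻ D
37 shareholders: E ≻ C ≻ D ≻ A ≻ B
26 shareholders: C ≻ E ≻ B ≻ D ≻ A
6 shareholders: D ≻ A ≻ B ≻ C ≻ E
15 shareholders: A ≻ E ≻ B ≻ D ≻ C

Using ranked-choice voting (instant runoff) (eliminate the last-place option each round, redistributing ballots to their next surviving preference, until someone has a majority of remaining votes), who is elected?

Round 1: E 37, B 26, C 53, D 6, A 29. Eliminate D.
Round 2: E 37, B 26, C 53, A 35. Eliminate B.
Round 3: E 63, C 53, A 35. Eliminate A.
Round 4: E 78, C 73. E has a majority.

E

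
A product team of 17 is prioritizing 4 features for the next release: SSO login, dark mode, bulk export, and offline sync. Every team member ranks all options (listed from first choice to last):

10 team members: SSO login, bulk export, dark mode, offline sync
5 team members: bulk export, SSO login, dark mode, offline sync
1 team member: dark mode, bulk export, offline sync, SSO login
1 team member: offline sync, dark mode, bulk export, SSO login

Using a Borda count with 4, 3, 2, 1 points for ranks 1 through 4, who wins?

SSO login

SSO login: 10·4 + 5·3 + 1·1 + 1·1 = 57
dark mode: 10·2 + 5·2 + 1·4 + 1·3 = 37
bulk export: 10·3 + 5·4 + 1·3 + 1·2 = 55
offline sync: 10·1 + 5·1 + 1·2 + 1·4 = 21
SSO login has the highest Borda score (57).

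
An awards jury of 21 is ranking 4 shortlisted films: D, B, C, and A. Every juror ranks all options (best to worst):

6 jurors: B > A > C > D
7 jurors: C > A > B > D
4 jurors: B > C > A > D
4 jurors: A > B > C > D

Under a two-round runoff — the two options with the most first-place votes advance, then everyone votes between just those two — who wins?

B

Round 1 first-place votes: D 0, B 10, C 7, A 4.
B and C advance.
Runoff: B is preferred to C by 14 voters; C by 7.
B wins the runoff.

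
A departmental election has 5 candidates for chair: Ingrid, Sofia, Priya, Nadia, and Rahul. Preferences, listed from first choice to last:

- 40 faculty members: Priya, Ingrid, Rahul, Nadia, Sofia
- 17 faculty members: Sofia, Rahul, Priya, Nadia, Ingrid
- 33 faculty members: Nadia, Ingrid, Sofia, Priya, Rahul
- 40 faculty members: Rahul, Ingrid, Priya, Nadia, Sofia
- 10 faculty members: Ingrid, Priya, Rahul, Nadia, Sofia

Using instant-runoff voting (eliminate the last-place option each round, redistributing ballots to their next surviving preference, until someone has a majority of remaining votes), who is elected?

Round 1: Ingrid 10, Sofia 17, Priya 40, Nadia 33, Rahul 40. Eliminate Ingrid.
Round 2: Sofia 17, Priya 50, Nadia 33, Rahul 40. Eliminate Sofia.
Round 3: Priya 50, Nadia 33, Rahul 57. Eliminate Nadia.
Round 4: Priya 83, Rahul 57. Priya has a majority.

Priya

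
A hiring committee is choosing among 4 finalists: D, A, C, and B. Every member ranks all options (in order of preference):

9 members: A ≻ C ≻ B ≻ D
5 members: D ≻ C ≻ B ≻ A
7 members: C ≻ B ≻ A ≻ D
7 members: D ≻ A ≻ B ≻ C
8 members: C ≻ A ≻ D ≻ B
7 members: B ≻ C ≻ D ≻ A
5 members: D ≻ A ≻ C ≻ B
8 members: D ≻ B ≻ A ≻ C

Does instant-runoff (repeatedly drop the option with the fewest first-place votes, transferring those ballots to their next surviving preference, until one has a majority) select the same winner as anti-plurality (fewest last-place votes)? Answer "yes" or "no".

Instant-runoff — R1 D 25, A 9, C 15, B 7 (B out); R2 D 25, A 9, C 22 (A out); R3 D 25, C 31 (C winner). Winner: C.
Anti-plurality — last-place votes: D 16, A 12, C 15, B 13. Winner: A.
The two methods disagree.

no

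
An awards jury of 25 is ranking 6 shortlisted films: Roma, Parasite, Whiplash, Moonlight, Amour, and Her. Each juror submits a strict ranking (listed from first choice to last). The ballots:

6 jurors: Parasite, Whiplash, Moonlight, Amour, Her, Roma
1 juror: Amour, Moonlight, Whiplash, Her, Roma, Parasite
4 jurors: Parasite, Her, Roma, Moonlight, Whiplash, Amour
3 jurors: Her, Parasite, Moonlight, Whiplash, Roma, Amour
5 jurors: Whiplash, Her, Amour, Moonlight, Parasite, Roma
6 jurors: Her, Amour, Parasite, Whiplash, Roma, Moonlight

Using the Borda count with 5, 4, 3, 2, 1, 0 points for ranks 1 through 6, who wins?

Her

Roma: 6·0 + 1·1 + 4·3 + 3·1 + 5·0 + 6·1 = 22
Parasite: 6·5 + 1·0 + 4·5 + 3·4 + 5·1 + 6·3 = 85
Whiplash: 6·4 + 1·3 + 4·1 + 3·2 + 5·5 + 6·2 = 74
Moonlight: 6·3 + 1·4 + 4·2 + 3·3 + 5·2 + 6·0 = 49
Amour: 6·2 + 1·5 + 4·0 + 3·0 + 5·3 + 6·4 = 56
Her: 6·1 + 1·2 + 4·4 + 3·5 + 5·4 + 6·5 = 89
Her has the highest Borda score (89).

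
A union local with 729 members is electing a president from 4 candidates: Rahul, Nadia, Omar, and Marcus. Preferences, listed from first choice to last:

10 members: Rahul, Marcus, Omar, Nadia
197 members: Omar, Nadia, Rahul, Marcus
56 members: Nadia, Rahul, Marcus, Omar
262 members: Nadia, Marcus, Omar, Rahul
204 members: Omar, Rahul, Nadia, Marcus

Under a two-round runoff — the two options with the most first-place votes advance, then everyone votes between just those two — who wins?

Omar

Round 1 first-place votes: Rahul 10, Nadia 318, Omar 401, Marcus 0.
Omar and Nadia advance.
Runoff: Omar is preferred to Nadia by 411 voters; Nadia by 318.
Omar wins the runoff.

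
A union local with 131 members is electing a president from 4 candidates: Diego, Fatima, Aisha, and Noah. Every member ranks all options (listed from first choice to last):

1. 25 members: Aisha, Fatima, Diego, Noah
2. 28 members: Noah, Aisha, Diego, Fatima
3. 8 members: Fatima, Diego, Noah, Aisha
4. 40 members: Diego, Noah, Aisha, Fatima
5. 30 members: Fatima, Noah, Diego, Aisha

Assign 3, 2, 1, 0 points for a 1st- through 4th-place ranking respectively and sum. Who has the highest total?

Diego: 25·1 + 28·1 + 8·2 + 40·3 + 30·1 = 219
Fatima: 25·2 + 28·0 + 8·3 + 40·0 + 30·3 = 164
Aisha: 25·3 + 28·2 + 8·0 + 40·1 + 30·0 = 171
Noah: 25·0 + 28·3 + 8·1 + 40·2 + 30·2 = 232
Noah has the highest Borda score (232).

Noah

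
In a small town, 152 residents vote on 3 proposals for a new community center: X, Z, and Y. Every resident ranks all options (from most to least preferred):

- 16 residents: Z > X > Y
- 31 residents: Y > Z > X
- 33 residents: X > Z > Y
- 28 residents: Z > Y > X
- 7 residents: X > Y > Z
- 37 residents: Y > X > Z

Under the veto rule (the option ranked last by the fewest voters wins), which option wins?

Z

Last-place votes: X 59, Z 44, Y 49.
Z is ranked last by the fewest voters, so Z wins.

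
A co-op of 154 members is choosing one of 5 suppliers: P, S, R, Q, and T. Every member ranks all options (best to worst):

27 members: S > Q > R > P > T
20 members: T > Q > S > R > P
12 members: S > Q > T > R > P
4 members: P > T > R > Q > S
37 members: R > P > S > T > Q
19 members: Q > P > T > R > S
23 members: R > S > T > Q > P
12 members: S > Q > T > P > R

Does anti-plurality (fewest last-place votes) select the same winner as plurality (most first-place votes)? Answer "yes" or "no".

yes

Anti-plurality — last-place votes: P 55, S 23, R 12, Q 37, T 27. Winner: R.
Plurality — first-place votes: P 4, S 51, R 60, Q 19, T 20. Winner: R.
The two methods agree.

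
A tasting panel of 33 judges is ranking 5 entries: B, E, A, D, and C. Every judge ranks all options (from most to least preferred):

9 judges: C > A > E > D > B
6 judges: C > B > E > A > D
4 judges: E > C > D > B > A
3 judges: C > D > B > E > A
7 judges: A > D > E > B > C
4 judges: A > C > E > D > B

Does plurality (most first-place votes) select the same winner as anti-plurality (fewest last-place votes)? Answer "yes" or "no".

no

Plurality — first-place votes: B 0, E 4, A 11, D 0, C 18. Winner: C.
Anti-plurality — last-place votes: B 13, E 0, A 7, D 6, C 7. Winner: E.
The two methods disagree.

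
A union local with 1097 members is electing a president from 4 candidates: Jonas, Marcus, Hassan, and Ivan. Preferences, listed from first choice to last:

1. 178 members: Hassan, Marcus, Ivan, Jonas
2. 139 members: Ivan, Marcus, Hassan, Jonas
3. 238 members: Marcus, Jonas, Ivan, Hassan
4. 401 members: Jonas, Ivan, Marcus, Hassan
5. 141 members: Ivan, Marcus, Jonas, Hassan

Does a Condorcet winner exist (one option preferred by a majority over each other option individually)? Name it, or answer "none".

none

Checking pairwise contests:
Marcus beats Jonas 696–401.
Ivan beats Marcus 681–416.
Jonas beats Hassan 780–317.
Jonas beats Ivan 639–458.
Every option loses at least one head-to-head, so there is no Condorcet winner.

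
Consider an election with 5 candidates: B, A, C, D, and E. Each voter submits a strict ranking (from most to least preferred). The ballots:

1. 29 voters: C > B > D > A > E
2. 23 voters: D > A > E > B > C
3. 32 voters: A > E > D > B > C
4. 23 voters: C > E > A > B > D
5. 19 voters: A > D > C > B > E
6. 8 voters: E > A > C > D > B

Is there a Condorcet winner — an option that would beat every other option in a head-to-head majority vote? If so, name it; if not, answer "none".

A vs B: 105–29 for A.
A vs C: 82–52 for A.
A vs D: 82–52 for A.
A vs E: 103–31 for A.
A beats every other option head-to-head.

A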